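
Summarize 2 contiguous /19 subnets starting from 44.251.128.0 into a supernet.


Original prefix: /19
Number of subnets: 2 = 2^1
New prefix = 19 - 1 = 18
Supernet: 44.251.128.0/18


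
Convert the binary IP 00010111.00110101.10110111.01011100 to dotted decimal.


00010111 = 23
00110101 = 53
10110111 = 183
01011100 = 92
IP: 23.53.183.92


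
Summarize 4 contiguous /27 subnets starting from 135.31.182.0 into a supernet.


Original prefix: /27
Number of subnets: 4 = 2^2
New prefix = 27 - 2 = 25
Supernet: 135.31.182.0/25


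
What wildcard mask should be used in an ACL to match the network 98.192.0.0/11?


Subnet mask: 255.224.0.0
Wildcard = 255.255.255.255 - subnet mask
255 - 255 = 0
255 - 224 = 31
255 - 0 = 255
255 - 0 = 255
Wildcard: 0.31.255.255


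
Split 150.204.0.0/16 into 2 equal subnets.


New prefix = 16 + 1 = 17
Each subnet has 32768 addresses
  150.204.0.0/17
  150.204.128.0/17
Subnets: 150.204.0.0/17, 150.204.128.0/17


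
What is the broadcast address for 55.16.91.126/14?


Network: 55.16.0.0/14
Host bits = 18
Set all host bits to 1:
Broadcast: 55.19.255.255


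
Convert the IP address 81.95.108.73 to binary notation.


81 = 01010001
95 = 01011111
108 = 01101100
73 = 01001001
Binary: 01010001.01011111.01101100.01001001


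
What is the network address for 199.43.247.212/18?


IP:   11000111.00101011.11110111.11010100
Mask: 11111111.11111111.11000000.00000000
AND operation:
Net:  11000111.00101011.11000000.00000000
Network: 199.43.192.0/18


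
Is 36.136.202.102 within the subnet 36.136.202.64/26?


Subnet network: 36.136.202.64
Test IP AND mask: 36.136.202.64
Yes, 36.136.202.102 is in 36.136.202.64/26


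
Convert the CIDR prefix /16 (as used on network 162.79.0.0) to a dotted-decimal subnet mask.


/16 means 16 network bits, 16 host bits
Binary: 11111111111111110000000000000000
Mask: 255.255.0.0


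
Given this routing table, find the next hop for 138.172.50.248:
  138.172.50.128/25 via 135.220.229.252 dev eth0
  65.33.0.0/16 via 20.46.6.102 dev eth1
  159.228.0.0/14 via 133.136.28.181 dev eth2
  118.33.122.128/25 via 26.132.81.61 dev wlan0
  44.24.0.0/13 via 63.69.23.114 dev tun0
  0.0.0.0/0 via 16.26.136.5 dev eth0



Longest prefix match for 138.172.50.248:
  /25 138.172.50.128: MATCH
  /16 65.33.0.0: no
  /14 159.228.0.0: no
  /25 118.33.122.128: no
  /13 44.24.0.0: no
  /0 0.0.0.0: MATCH
Selected: next-hop 135.220.229.252 via eth0 (matched /25)


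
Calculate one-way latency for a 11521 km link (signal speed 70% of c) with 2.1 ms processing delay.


Speed = 0.7 * 3e5 km/s = 210000 km/s
Propagation delay = 11521 / 210000 = 0.0549 s = 54.8619 ms
Processing delay = 2.1 ms
Total one-way latency = 56.9619 ms


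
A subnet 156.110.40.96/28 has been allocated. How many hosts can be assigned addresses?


Host bits = 32 - 28 = 4
Total addresses = 2^4 = 16
Usable = total - 2 (network and broadcast)
Usable hosts: 14


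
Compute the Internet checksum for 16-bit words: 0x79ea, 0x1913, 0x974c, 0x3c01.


Sum all words (with carry folding):
+ 0x79ea = 0x79ea
+ 0x1913 = 0x92fd
+ 0x974c = 0x2a4a
+ 0x3c01 = 0x664b
One's complement: ~0x664b
Checksum = 0x99b4


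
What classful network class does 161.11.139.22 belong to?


First octet: 161
Binary: 10100001
10xxxxxx -> Class B (128-191)
Class B, default mask 255.255.0.0 (/16)


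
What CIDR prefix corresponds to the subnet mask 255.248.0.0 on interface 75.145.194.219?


Binary: 11111111.11111000.00000000.00000000
Count leading 1s
Prefix: /13


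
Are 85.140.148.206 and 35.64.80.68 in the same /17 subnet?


Mask: 255.255.128.0
85.140.148.206 AND mask = 85.140.128.0
35.64.80.68 AND mask = 35.64.0.0
No, different subnets (85.140.128.0 vs 35.64.0.0)


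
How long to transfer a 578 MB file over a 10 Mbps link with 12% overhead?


Effective throughput = 10 * (1 - 12/100) = 8.8 Mbps
File size in Mb = 578 * 8 = 4624 Mb
Time = 4624 / 8.8
Time = 525.4545 seconds


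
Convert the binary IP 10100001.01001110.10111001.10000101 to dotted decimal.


10100001 = 161
01001110 = 78
10111001 = 185
10000101 = 133
IP: 161.78.185.133


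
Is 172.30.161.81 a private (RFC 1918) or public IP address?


RFC 1918 private ranges:
  10.0.0.0/8 (10.0.0.0 - 10.255.255.255)
  172.16.0.0/12 (172.16.0.0 - 172.31.255.255)
  192.168.0.0/16 (192.168.0.0 - 192.168.255.255)
Private (in 172.16.0.0/12)


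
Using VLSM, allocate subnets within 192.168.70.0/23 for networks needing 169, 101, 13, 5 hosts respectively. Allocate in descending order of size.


169 hosts -> /24 (254 usable): 192.168.70.0/24
101 hosts -> /25 (126 usable): 192.168.71.0/25
13 hosts -> /28 (14 usable): 192.168.71.128/28
5 hosts -> /29 (6 usable): 192.168.71.144/29
Allocation: 192.168.70.0/24 (169 hosts, 254 usable); 192.168.71.0/25 (101 hosts, 126 usable); 192.168.71.128/28 (13 hosts, 14 usable); 192.168.71.144/29 (5 hosts, 6 usable)


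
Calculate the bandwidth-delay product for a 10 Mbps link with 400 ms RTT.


BDP = bandwidth * RTT
= 10 Mbps * 400 ms
= 10 * 1e6 * 400 / 1000 bits
= 4000000 bits
= 500000 bytes
= 488.2812 KB
BDP = 4000000 bits (500000 bytes)


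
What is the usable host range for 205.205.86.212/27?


Network: 205.205.86.192
Broadcast: 205.205.86.223
First usable = network + 1
Last usable = broadcast - 1
Range: 205.205.86.193 to 205.205.86.222


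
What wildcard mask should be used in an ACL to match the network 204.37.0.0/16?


Subnet mask: 255.255.0.0
Wildcard = 255.255.255.255 - subnet mask
255 - 255 = 0
255 - 255 = 0
255 - 0 = 255
255 - 0 = 255
Wildcard: 0.0.255.255


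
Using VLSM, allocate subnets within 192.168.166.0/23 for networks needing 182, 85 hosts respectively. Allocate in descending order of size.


182 hosts -> /24 (254 usable): 192.168.166.0/24
85 hosts -> /25 (126 usable): 192.168.167.0/25
Allocation: 192.168.166.0/24 (182 hosts, 254 usable); 192.168.167.0/25 (85 hosts, 126 usable)


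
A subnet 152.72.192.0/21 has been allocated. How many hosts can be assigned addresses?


Host bits = 32 - 21 = 11
Total addresses = 2^11 = 2048
Usable = total - 2 (network and broadcast)
Usable hosts: 2046


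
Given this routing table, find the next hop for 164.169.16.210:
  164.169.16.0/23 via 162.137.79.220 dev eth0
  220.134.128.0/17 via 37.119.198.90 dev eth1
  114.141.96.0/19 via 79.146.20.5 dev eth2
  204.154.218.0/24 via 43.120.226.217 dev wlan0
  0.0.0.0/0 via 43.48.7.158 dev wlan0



Longest prefix match for 164.169.16.210:
  /23 164.169.16.0: MATCH
  /17 220.134.128.0: no
  /19 114.141.96.0: no
  /24 204.154.218.0: no
  /0 0.0.0.0: MATCH
Selected: next-hop 162.137.79.220 via eth0 (matched /23)


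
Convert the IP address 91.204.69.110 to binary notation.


91 = 01011011
204 = 11001100
69 = 01000101
110 = 01101110
Binary: 01011011.11001100.01000101.01101110


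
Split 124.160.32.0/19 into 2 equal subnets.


New prefix = 19 + 1 = 20
Each subnet has 4096 addresses
  124.160.32.0/20
  124.160.48.0/20
Subnets: 124.160.32.0/20, 124.160.48.0/20


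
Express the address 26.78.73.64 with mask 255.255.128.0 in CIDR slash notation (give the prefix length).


Binary: 11111111.11111111.10000000.00000000
Count leading 1s
Prefix: /17


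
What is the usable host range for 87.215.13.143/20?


Network: 87.215.0.0
Broadcast: 87.215.15.255
First usable = network + 1
Last usable = broadcast - 1
Range: 87.215.0.1 to 87.215.15.254


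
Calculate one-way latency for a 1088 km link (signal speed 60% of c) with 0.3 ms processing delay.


Speed = 0.6 * 3e5 km/s = 180000 km/s
Propagation delay = 1088 / 180000 = 0.006 s = 6.0444 ms
Processing delay = 0.3 ms
Total one-way latency = 6.3444 ms


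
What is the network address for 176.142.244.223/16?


IP:   10110000.10001110.11110100.11011111
Mask: 11111111.11111111.00000000.00000000
AND operation:
Net:  10110000.10001110.00000000.00000000
Network: 176.142.0.0/16


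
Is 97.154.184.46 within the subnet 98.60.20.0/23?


Subnet network: 98.60.20.0
Test IP AND mask: 97.154.184.0
No, 97.154.184.46 is not in 98.60.20.0/23


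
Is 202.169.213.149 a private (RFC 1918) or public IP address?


RFC 1918 private ranges:
  10.0.0.0/8 (10.0.0.0 - 10.255.255.255)
  172.16.0.0/12 (172.16.0.0 - 172.31.255.255)
  192.168.0.0/16 (192.168.0.0 - 192.168.255.255)
Public (not in any RFC 1918 range)


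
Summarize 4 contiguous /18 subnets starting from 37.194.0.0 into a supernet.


Original prefix: /18
Number of subnets: 4 = 2^2
New prefix = 18 - 2 = 16
Supernet: 37.194.0.0/16


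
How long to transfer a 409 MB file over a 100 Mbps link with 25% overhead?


Effective throughput = 100 * (1 - 25/100) = 75 Mbps
File size in Mb = 409 * 8 = 3272 Mb
Time = 3272 / 75
Time = 43.6267 seconds


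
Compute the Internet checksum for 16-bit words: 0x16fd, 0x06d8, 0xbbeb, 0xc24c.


Sum all words (with carry folding):
+ 0x16fd = 0x16fd
+ 0x06d8 = 0x1dd5
+ 0xbbeb = 0xd9c0
+ 0xc24c = 0x9c0d
One's complement: ~0x9c0d
Checksum = 0x63f2


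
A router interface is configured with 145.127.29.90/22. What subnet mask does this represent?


/22 means 22 network bits, 10 host bits
Binary: 11111111111111111111110000000000
Mask: 255.255.252.0


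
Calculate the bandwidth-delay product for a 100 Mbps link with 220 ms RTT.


BDP = bandwidth * RTT
= 100 Mbps * 220 ms
= 100 * 1e6 * 220 / 1000 bits
= 22000000 bits
= 2750000 bytes
= 2685.5469 KB
BDP = 22000000 bits (2750000 bytes)


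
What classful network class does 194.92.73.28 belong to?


First octet: 194
Binary: 11000010
110xxxxx -> Class C (192-223)
Class C, default mask 255.255.255.0 (/24)


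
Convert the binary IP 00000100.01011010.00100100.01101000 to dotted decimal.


00000100 = 4
01011010 = 90
00100100 = 36
01101000 = 104
IP: 4.90.36.104


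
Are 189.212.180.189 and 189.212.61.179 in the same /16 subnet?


Mask: 255.255.0.0
189.212.180.189 AND mask = 189.212.0.0
189.212.61.179 AND mask = 189.212.0.0
Yes, same subnet (189.212.0.0)


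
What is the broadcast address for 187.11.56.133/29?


Network: 187.11.56.128/29
Host bits = 3
Set all host bits to 1:
Broadcast: 187.11.56.135


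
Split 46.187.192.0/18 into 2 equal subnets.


New prefix = 18 + 1 = 19
Each subnet has 8192 addresses
  46.187.192.0/19
  46.187.224.0/19
Subnets: 46.187.192.0/19, 46.187.224.0/19


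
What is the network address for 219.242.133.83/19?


IP:   11011011.11110010.10000101.01010011
Mask: 11111111.11111111.11100000.00000000
AND operation:
Net:  11011011.11110010.10000000.00000000
Network: 219.242.128.0/19


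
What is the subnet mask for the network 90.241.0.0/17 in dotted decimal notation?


/17 means 17 network bits, 15 host bits
Binary: 11111111111111111000000000000000
Mask: 255.255.128.0


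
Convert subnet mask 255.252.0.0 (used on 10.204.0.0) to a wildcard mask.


Subnet mask: 255.252.0.0
Wildcard = 255.255.255.255 - subnet mask
255 - 255 = 0
255 - 252 = 3
255 - 0 = 255
255 - 0 = 255
Wildcard: 0.3.255.255


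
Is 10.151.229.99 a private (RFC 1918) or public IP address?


RFC 1918 private ranges:
  10.0.0.0/8 (10.0.0.0 - 10.255.255.255)
  172.16.0.0/12 (172.16.0.0 - 172.31.255.255)
  192.168.0.0/16 (192.168.0.0 - 192.168.255.255)
Private (in 10.0.0.0/8)


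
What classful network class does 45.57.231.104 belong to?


First octet: 45
Binary: 00101101
0xxxxxxx -> Class A (1-126)
Class A, default mask 255.0.0.0 (/8)


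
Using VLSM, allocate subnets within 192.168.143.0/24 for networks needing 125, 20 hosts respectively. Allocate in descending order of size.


125 hosts -> /25 (126 usable): 192.168.143.0/25
20 hosts -> /27 (30 usable): 192.168.143.128/27
Allocation: 192.168.143.0/25 (125 hosts, 126 usable); 192.168.143.128/27 (20 hosts, 30 usable)


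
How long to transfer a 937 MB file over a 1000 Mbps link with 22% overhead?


Effective throughput = 1000 * (1 - 22/100) = 780 Mbps
File size in Mb = 937 * 8 = 7496 Mb
Time = 7496 / 780
Time = 9.6103 seconds


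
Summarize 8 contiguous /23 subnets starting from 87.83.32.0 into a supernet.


Original prefix: /23
Number of subnets: 8 = 2^3
New prefix = 23 - 3 = 20
Supernet: 87.83.32.0/20


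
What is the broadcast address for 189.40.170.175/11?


Network: 189.32.0.0/11
Host bits = 21
Set all host bits to 1:
Broadcast: 189.63.255.255


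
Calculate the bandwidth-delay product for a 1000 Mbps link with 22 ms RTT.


BDP = bandwidth * RTT
= 1000 Mbps * 22 ms
= 1000 * 1e6 * 22 / 1000 bits
= 22000000 bits
= 2750000 bytes
= 2685.5469 KB
BDP = 22000000 bits (2750000 bytes)


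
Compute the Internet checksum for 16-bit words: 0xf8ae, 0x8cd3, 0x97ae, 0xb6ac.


Sum all words (with carry folding):
+ 0xf8ae = 0xf8ae
+ 0x8cd3 = 0x8582
+ 0x97ae = 0x1d31
+ 0xb6ac = 0xd3dd
One's complement: ~0xd3dd
Checksum = 0x2c22


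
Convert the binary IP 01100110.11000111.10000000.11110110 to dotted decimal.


01100110 = 102
11000111 = 199
10000000 = 128
11110110 = 246
IP: 102.199.128.246


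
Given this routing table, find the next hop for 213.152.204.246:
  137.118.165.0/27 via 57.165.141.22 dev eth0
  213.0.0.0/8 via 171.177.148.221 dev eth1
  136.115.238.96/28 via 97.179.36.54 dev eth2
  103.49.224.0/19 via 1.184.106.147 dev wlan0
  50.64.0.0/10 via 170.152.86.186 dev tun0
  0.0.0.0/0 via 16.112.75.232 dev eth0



Longest prefix match for 213.152.204.246:
  /27 137.118.165.0: no
  /8 213.0.0.0: MATCH
  /28 136.115.238.96: no
  /19 103.49.224.0: no
  /10 50.64.0.0: no
  /0 0.0.0.0: MATCH
Selected: next-hop 171.177.148.221 via eth1 (matched /8)


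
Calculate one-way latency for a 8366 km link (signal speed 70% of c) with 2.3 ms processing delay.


Speed = 0.7 * 3e5 km/s = 210000 km/s
Propagation delay = 8366 / 210000 = 0.0398 s = 39.8381 ms
Processing delay = 2.3 ms
Total one-way latency = 42.1381 ms


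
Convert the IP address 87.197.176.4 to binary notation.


87 = 01010111
197 = 11000101
176 = 10110000
4 = 00000100
Binary: 01010111.11000101.10110000.00000100


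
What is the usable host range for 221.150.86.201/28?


Network: 221.150.86.192
Broadcast: 221.150.86.207
First usable = network + 1
Last usable = broadcast - 1
Range: 221.150.86.193 to 221.150.86.206


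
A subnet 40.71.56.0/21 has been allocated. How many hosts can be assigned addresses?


Host bits = 32 - 21 = 11
Total addresses = 2^11 = 2048
Usable = total - 2 (network and broadcast)
Usable hosts: 2046


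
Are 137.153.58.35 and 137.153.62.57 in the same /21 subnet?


Mask: 255.255.248.0
137.153.58.35 AND mask = 137.153.56.0
137.153.62.57 AND mask = 137.153.56.0
Yes, same subnet (137.153.56.0)


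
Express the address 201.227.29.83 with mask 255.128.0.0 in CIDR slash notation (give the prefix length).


Binary: 11111111.10000000.00000000.00000000
Count leading 1s
Prefix: /9


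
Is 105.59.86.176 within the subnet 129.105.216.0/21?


Subnet network: 129.105.216.0
Test IP AND mask: 105.59.80.0
No, 105.59.86.176 is not in 129.105.216.0/21


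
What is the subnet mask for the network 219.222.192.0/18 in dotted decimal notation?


/18 means 18 network bits, 14 host bits
Binary: 11111111111111111100000000000000
Mask: 255.255.192.0


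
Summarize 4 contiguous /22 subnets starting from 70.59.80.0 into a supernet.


Original prefix: /22
Number of subnets: 4 = 2^2
New prefix = 22 - 2 = 20
Supernet: 70.59.80.0/20


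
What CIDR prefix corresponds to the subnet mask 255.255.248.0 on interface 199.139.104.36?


Binary: 11111111.11111111.11111000.00000000
Count leading 1s
Prefix: /21


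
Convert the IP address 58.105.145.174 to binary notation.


58 = 00111010
105 = 01101001
145 = 10010001
174 = 10101110
Binary: 00111010.01101001.10010001.10101110


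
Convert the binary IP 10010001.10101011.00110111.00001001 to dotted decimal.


10010001 = 145
10101011 = 171
00110111 = 55
00001001 = 9
IP: 145.171.55.9


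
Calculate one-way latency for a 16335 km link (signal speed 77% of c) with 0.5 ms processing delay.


Speed = 0.77 * 3e5 km/s = 231000 km/s
Propagation delay = 16335 / 231000 = 0.0707 s = 70.7143 ms
Processing delay = 0.5 ms
Total one-way latency = 71.2143 ms


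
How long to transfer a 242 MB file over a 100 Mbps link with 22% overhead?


Effective throughput = 100 * (1 - 22/100) = 78 Mbps
File size in Mb = 242 * 8 = 1936 Mb
Time = 1936 / 78
Time = 24.8205 seconds


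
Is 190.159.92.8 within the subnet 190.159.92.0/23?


Subnet network: 190.159.92.0
Test IP AND mask: 190.159.92.0
Yes, 190.159.92.8 is in 190.159.92.0/23


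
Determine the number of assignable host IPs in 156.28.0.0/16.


Host bits = 32 - 16 = 16
Total addresses = 2^16 = 65536
Usable = total - 2 (network and broadcast)
Usable hosts: 65534


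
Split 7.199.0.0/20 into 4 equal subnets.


New prefix = 20 + 2 = 22
Each subnet has 1024 addresses
  7.199.0.0/22
  7.199.4.0/22
  7.199.8.0/22
  7.199.12.0/22
Subnets: 7.199.0.0/22, 7.199.4.0/22, 7.199.8.0/22, 7.199.12.0/22


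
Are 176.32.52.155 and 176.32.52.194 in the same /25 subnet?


Mask: 255.255.255.128
176.32.52.155 AND mask = 176.32.52.128
176.32.52.194 AND mask = 176.32.52.128
Yes, same subnet (176.32.52.128)


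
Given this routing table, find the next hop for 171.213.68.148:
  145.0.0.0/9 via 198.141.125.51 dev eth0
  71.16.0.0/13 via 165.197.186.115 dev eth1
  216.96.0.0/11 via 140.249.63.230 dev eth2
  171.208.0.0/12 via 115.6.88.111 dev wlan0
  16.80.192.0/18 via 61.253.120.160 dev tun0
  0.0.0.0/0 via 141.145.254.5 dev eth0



Longest prefix match for 171.213.68.148:
  /9 145.0.0.0: no
  /13 71.16.0.0: no
  /11 216.96.0.0: no
  /12 171.208.0.0: MATCH
  /18 16.80.192.0: no
  /0 0.0.0.0: MATCH
Selected: next-hop 115.6.88.111 via wlan0 (matched /12)


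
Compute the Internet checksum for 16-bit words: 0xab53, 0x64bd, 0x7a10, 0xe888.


Sum all words (with carry folding):
+ 0xab53 = 0xab53
+ 0x64bd = 0x1011
+ 0x7a10 = 0x8a21
+ 0xe888 = 0x72aa
One's complement: ~0x72aa
Checksum = 0x8d55


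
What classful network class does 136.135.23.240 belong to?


First octet: 136
Binary: 10001000
10xxxxxx -> Class B (128-191)
Class B, default mask 255.255.0.0 (/16)


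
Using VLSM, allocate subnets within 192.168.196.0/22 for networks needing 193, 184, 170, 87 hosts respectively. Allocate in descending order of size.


193 hosts -> /24 (254 usable): 192.168.196.0/24
184 hosts -> /24 (254 usable): 192.168.197.0/24
170 hosts -> /24 (254 usable): 192.168.198.0/24
87 hosts -> /25 (126 usable): 192.168.199.0/25
Allocation: 192.168.196.0/24 (193 hosts, 254 usable); 192.168.197.0/24 (184 hosts, 254 usable); 192.168.198.0/24 (170 hosts, 254 usable); 192.168.199.0/25 (87 hosts, 126 usable)


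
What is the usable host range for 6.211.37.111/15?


Network: 6.210.0.0
Broadcast: 6.211.255.255
First usable = network + 1
Last usable = broadcast - 1
Range: 6.210.0.1 to 6.211.255.254


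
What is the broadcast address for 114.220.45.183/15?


Network: 114.220.0.0/15
Host bits = 17
Set all host bits to 1:
Broadcast: 114.221.255.255


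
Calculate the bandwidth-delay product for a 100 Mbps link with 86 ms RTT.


BDP = bandwidth * RTT
= 100 Mbps * 86 ms
= 100 * 1e6 * 86 / 1000 bits
= 8600000 bits
= 1075000 bytes
= 1049.8047 KB
BDP = 8600000 bits (1075000 bytes)


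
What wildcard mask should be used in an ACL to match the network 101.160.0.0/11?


Subnet mask: 255.224.0.0
Wildcard = 255.255.255.255 - subnet mask
255 - 255 = 0
255 - 224 = 31
255 - 0 = 255
255 - 0 = 255
Wildcard: 0.31.255.255


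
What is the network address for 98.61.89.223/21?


IP:   01100010.00111101.01011001.11011111
Mask: 11111111.11111111.11111000.00000000
AND operation:
Net:  01100010.00111101.01011000.00000000
Network: 98.61.88.0/21


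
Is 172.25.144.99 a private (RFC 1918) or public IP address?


RFC 1918 private ranges:
  10.0.0.0/8 (10.0.0.0 - 10.255.255.255)
  172.16.0.0/12 (172.16.0.0 - 172.31.255.255)
  192.168.0.0/16 (192.168.0.0 - 192.168.255.255)
Private (in 172.16.0.0/12)


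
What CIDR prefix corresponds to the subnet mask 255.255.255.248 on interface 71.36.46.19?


Binary: 11111111.11111111.11111111.11111000
Count leading 1s
Prefix: /29


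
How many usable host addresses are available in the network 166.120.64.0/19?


Host bits = 32 - 19 = 13
Total addresses = 2^13 = 8192
Usable = total - 2 (network and broadcast)
Usable hosts: 8190


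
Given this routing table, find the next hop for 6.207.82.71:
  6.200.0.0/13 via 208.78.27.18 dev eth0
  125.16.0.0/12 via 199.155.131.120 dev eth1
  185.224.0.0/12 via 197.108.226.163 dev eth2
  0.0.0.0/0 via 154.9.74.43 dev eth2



Longest prefix match for 6.207.82.71:
  /13 6.200.0.0: MATCH
  /12 125.16.0.0: no
  /12 185.224.0.0: no
  /0 0.0.0.0: MATCH
Selected: next-hop 208.78.27.18 via eth0 (matched /13)


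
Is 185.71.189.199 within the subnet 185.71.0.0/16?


Subnet network: 185.71.0.0
Test IP AND mask: 185.71.0.0
Yes, 185.71.189.199 is in 185.71.0.0/16


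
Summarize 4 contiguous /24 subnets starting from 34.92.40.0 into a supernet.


Original prefix: /24
Number of subnets: 4 = 2^2
New prefix = 24 - 2 = 22
Supernet: 34.92.40.0/22


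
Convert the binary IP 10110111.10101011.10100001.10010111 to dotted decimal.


10110111 = 183
10101011 = 171
10100001 = 161
10010111 = 151
IP: 183.171.161.151


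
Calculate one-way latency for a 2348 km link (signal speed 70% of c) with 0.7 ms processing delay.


Speed = 0.7 * 3e5 km/s = 210000 km/s
Propagation delay = 2348 / 210000 = 0.0112 s = 11.181 ms
Processing delay = 0.7 ms
Total one-way latency = 11.881 ms


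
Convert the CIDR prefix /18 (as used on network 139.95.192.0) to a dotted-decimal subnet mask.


/18 means 18 network bits, 14 host bits
Binary: 11111111111111111100000000000000
Mask: 255.255.192.0


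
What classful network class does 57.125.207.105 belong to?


First octet: 57
Binary: 00111001
0xxxxxxx -> Class A (1-126)
Class A, default mask 255.0.0.0 (/8)


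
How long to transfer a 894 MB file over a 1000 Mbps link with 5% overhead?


Effective throughput = 1000 * (1 - 5/100) = 950 Mbps
File size in Mb = 894 * 8 = 7152 Mb
Time = 7152 / 950
Time = 7.5284 seconds


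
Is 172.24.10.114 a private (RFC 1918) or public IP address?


RFC 1918 private ranges:
  10.0.0.0/8 (10.0.0.0 - 10.255.255.255)
  172.16.0.0/12 (172.16.0.0 - 172.31.255.255)
  192.168.0.0/16 (192.168.0.0 - 192.168.255.255)
Private (in 172.16.0.0/12)


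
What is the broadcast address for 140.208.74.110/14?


Network: 140.208.0.0/14
Host bits = 18
Set all host bits to 1:
Broadcast: 140.211.255.255


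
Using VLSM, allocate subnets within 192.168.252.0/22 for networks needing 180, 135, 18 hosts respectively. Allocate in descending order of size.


180 hosts -> /24 (254 usable): 192.168.252.0/24
135 hosts -> /24 (254 usable): 192.168.253.0/24
18 hosts -> /27 (30 usable): 192.168.254.0/27
Allocation: 192.168.252.0/24 (180 hosts, 254 usable); 192.168.253.0/24 (135 hosts, 254 usable); 192.168.254.0/27 (18 hosts, 30 usable)


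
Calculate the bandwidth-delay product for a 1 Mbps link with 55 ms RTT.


BDP = bandwidth * RTT
= 1 Mbps * 55 ms
= 1 * 1e6 * 55 / 1000 bits
= 55000 bits
= 6875 bytes
= 6.7139 KB
BDP = 55000 bits (6875 bytes)


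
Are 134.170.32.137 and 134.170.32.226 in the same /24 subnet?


Mask: 255.255.255.0
134.170.32.137 AND mask = 134.170.32.0
134.170.32.226 AND mask = 134.170.32.0
Yes, same subnet (134.170.32.0)


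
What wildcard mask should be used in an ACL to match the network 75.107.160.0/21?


Subnet mask: 255.255.248.0
Wildcard = 255.255.255.255 - subnet mask
255 - 255 = 0
255 - 255 = 0
255 - 248 = 7
255 - 0 = 255
Wildcard: 0.0.7.255


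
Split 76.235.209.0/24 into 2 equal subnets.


New prefix = 24 + 1 = 25
Each subnet has 128 addresses
  76.235.209.0/25
  76.235.209.128/25
Subnets: 76.235.209.0/25, 76.235.209.128/25


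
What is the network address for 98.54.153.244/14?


IP:   01100010.00110110.10011001.11110100
Mask: 11111111.11111100.00000000.00000000
AND operation:
Net:  01100010.00110100.00000000.00000000
Network: 98.52.0.0/14


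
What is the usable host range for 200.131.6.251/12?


Network: 200.128.0.0
Broadcast: 200.143.255.255
First usable = network + 1
Last usable = broadcast - 1
Range: 200.128.0.1 to 200.143.255.254


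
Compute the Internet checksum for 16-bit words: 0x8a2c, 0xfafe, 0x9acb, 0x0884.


Sum all words (with carry folding):
+ 0x8a2c = 0x8a2c
+ 0xfafe = 0x852b
+ 0x9acb = 0x1ff7
+ 0x0884 = 0x287b
One's complement: ~0x287b
Checksum = 0xd784


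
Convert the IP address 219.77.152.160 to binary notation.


219 = 11011011
77 = 01001101
152 = 10011000
160 = 10100000
Binary: 11011011.01001101.10011000.10100000


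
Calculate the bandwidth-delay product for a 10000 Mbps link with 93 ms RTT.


BDP = bandwidth * RTT
= 10000 Mbps * 93 ms
= 10000 * 1e6 * 93 / 1000 bits
= 930000000 bits
= 116250000 bytes
= 113525.3906 KB
BDP = 930000000 bits (116250000 bytes)


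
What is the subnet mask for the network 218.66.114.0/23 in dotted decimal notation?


/23 means 23 network bits, 9 host bits
Binary: 11111111111111111111111000000000
Mask: 255.255.254.0


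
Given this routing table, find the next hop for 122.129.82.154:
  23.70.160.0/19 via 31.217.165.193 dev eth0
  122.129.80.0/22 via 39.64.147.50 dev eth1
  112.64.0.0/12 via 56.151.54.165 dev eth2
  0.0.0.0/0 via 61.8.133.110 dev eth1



Longest prefix match for 122.129.82.154:
  /19 23.70.160.0: no
  /22 122.129.80.0: MATCH
  /12 112.64.0.0: no
  /0 0.0.0.0: MATCH
Selected: next-hop 39.64.147.50 via eth1 (matched /22)


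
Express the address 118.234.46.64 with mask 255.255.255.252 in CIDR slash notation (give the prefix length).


Binary: 11111111.11111111.11111111.11111100
Count leading 1s
Prefix: /30


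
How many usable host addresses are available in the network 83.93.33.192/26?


Host bits = 32 - 26 = 6
Total addresses = 2^6 = 64
Usable = total - 2 (network and broadcast)
Usable hosts: 62


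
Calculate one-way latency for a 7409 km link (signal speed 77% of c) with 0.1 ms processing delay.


Speed = 0.77 * 3e5 km/s = 231000 km/s
Propagation delay = 7409 / 231000 = 0.0321 s = 32.0736 ms
Processing delay = 0.1 ms
Total one-way latency = 32.1736 ms


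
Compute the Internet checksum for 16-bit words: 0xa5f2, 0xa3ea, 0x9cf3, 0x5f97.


Sum all words (with carry folding):
+ 0xa5f2 = 0xa5f2
+ 0xa3ea = 0x49dd
+ 0x9cf3 = 0xe6d0
+ 0x5f97 = 0x4668
One's complement: ~0x4668
Checksum = 0xb997


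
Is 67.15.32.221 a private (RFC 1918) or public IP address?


RFC 1918 private ranges:
  10.0.0.0/8 (10.0.0.0 - 10.255.255.255)
  172.16.0.0/12 (172.16.0.0 - 172.31.255.255)
  192.168.0.0/16 (192.168.0.0 - 192.168.255.255)
Public (not in any RFC 1918 range)


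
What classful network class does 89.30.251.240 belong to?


First octet: 89
Binary: 01011001
0xxxxxxx -> Class A (1-126)
Class A, default mask 255.0.0.0 (/8)


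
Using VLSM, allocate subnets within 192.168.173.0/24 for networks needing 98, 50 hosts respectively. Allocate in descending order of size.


98 hosts -> /25 (126 usable): 192.168.173.0/25
50 hosts -> /26 (62 usable): 192.168.173.128/26
Allocation: 192.168.173.0/25 (98 hosts, 126 usable); 192.168.173.128/26 (50 hosts, 62 usable)


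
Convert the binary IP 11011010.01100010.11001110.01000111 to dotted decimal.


11011010 = 218
01100010 = 98
11001110 = 206
01000111 = 71
IP: 218.98.206.71


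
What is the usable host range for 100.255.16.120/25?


Network: 100.255.16.0
Broadcast: 100.255.16.127
First usable = network + 1
Last usable = broadcast - 1
Range: 100.255.16.1 to 100.255.16.126


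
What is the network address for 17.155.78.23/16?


IP:   00010001.10011011.01001110.00010111
Mask: 11111111.11111111.00000000.00000000
AND operation:
Net:  00010001.10011011.00000000.00000000
Network: 17.155.0.0/16


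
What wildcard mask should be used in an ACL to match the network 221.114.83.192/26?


Subnet mask: 255.255.255.192
Wildcard = 255.255.255.255 - subnet mask
255 - 255 = 0
255 - 255 = 0
255 - 255 = 0
255 - 192 = 63
Wildcard: 0.0.0.63


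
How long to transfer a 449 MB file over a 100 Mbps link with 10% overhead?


Effective throughput = 100 * (1 - 10/100) = 90 Mbps
File size in Mb = 449 * 8 = 3592 Mb
Time = 3592 / 90
Time = 39.9111 seconds


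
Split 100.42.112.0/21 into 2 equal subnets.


New prefix = 21 + 1 = 22
Each subnet has 1024 addresses
  100.42.112.0/22
  100.42.116.0/22
Subnets: 100.42.112.0/22, 100.42.116.0/22


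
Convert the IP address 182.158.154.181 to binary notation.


182 = 10110110
158 = 10011110
154 = 10011010
181 = 10110101
Binary: 10110110.10011110.10011010.10110101


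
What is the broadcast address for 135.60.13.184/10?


Network: 135.0.0.0/10
Host bits = 22
Set all host bits to 1:
Broadcast: 135.63.255.255


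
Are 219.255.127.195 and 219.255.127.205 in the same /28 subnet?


Mask: 255.255.255.240
219.255.127.195 AND mask = 219.255.127.192
219.255.127.205 AND mask = 219.255.127.192
Yes, same subnet (219.255.127.192)


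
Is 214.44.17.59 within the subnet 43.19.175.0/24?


Subnet network: 43.19.175.0
Test IP AND mask: 214.44.17.0
No, 214.44.17.59 is not in 43.19.175.0/24


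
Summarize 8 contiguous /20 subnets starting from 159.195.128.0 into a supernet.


Original prefix: /20
Number of subnets: 8 = 2^3
New prefix = 20 - 3 = 17
Supernet: 159.195.128.0/17


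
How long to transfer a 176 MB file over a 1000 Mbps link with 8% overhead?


Effective throughput = 1000 * (1 - 8/100) = 920 Mbps
File size in Mb = 176 * 8 = 1408 Mb
Time = 1408 / 920
Time = 1.5304 seconds


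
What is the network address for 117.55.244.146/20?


IP:   01110101.00110111.11110100.10010010
Mask: 11111111.11111111.11110000.00000000
AND operation:
Net:  01110101.00110111.11110000.00000000
Network: 117.55.240.0/20


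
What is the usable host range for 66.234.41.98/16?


Network: 66.234.0.0
Broadcast: 66.234.255.255
First usable = network + 1
Last usable = broadcast - 1
Range: 66.234.0.1 to 66.234.255.254


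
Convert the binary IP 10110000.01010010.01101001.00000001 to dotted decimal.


10110000 = 176
01010010 = 82
01101001 = 105
00000001 = 1
IP: 176.82.105.1


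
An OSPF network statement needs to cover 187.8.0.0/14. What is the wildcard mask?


Subnet mask: 255.252.0.0
Wildcard = 255.255.255.255 - subnet mask
255 - 255 = 0
255 - 252 = 3
255 - 0 = 255
255 - 0 = 255
Wildcard: 0.3.255.255


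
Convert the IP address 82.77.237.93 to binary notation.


82 = 01010010
77 = 01001101
237 = 11101101
93 = 01011101
Binary: 01010010.01001101.11101101.01011101


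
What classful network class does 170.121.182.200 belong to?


First octet: 170
Binary: 10101010
10xxxxxx -> Class B (128-191)
Class B, default mask 255.255.0.0 (/16)


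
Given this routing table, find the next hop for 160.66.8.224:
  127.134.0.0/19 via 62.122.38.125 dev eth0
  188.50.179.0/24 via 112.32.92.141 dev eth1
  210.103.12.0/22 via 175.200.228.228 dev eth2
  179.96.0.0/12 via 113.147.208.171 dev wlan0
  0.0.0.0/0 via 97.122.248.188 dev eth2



Longest prefix match for 160.66.8.224:
  /19 127.134.0.0: no
  /24 188.50.179.0: no
  /22 210.103.12.0: no
  /12 179.96.0.0: no
  /0 0.0.0.0: MATCH
Selected: next-hop 97.122.248.188 via eth2 (matched /0)


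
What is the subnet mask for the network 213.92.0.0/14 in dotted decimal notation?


/14 means 14 network bits, 18 host bits
Binary: 11111111111111000000000000000000
Mask: 255.252.0.0


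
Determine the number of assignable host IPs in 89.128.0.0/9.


Host bits = 32 - 9 = 23
Total addresses = 2^23 = 8388608
Usable = total - 2 (network and broadcast)
Usable hosts: 8388606


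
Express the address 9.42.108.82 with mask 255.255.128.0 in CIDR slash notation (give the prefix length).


Binary: 11111111.11111111.10000000.00000000
Count leading 1s
Prefix: /17


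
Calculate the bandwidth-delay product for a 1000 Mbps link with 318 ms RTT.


BDP = bandwidth * RTT
= 1000 Mbps * 318 ms
= 1000 * 1e6 * 318 / 1000 bits
= 318000000 bits
= 39750000 bytes
= 38818.3594 KB
BDP = 318000000 bits (39750000 bytes)


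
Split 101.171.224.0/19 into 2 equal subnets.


New prefix = 19 + 1 = 20
Each subnet has 4096 addresses
  101.171.224.0/20
  101.171.240.0/20
Subnets: 101.171.224.0/20, 101.171.240.0/20


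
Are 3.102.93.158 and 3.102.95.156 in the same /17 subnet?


Mask: 255.255.128.0
3.102.93.158 AND mask = 3.102.0.0
3.102.95.156 AND mask = 3.102.0.0
Yes, same subnet (3.102.0.0)


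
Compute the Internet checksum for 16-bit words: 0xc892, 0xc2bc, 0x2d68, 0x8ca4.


Sum all words (with carry folding):
+ 0xc892 = 0xc892
+ 0xc2bc = 0x8b4f
+ 0x2d68 = 0xb8b7
+ 0x8ca4 = 0x455c
One's complement: ~0x455c
Checksum = 0xbaa3


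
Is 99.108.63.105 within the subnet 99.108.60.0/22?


Subnet network: 99.108.60.0
Test IP AND mask: 99.108.60.0
Yes, 99.108.63.105 is in 99.108.60.0/22


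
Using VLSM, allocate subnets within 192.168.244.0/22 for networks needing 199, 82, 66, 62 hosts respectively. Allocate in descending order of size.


199 hosts -> /24 (254 usable): 192.168.244.0/24
82 hosts -> /25 (126 usable): 192.168.245.0/25
66 hosts -> /25 (126 usable): 192.168.245.128/25
62 hosts -> /26 (62 usable): 192.168.246.0/26
Allocation: 192.168.244.0/24 (199 hosts, 254 usable); 192.168.245.0/25 (82 hosts, 126 usable); 192.168.245.128/25 (66 hosts, 126 usable); 192.168.246.0/26 (62 hosts, 62 usable)


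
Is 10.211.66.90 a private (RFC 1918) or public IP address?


RFC 1918 private ranges:
  10.0.0.0/8 (10.0.0.0 - 10.255.255.255)
  172.16.0.0/12 (172.16.0.0 - 172.31.255.255)
  192.168.0.0/16 (192.168.0.0 - 192.168.255.255)
Private (in 10.0.0.0/8)


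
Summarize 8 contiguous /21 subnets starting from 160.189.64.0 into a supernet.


Original prefix: /21
Number of subnets: 8 = 2^3
New prefix = 21 - 3 = 18
Supernet: 160.189.64.0/18


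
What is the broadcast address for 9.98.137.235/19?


Network: 9.98.128.0/19
Host bits = 13
Set all host bits to 1:
Broadcast: 9.98.159.255


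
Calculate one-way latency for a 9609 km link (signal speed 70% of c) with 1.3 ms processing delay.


Speed = 0.7 * 3e5 km/s = 210000 km/s
Propagation delay = 9609 / 210000 = 0.0458 s = 45.7571 ms
Processing delay = 1.3 ms
Total one-way latency = 47.0571 ms


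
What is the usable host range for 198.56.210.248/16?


Network: 198.56.0.0
Broadcast: 198.56.255.255
First usable = network + 1
Last usable = broadcast - 1
Range: 198.56.0.1 to 198.56.255.254


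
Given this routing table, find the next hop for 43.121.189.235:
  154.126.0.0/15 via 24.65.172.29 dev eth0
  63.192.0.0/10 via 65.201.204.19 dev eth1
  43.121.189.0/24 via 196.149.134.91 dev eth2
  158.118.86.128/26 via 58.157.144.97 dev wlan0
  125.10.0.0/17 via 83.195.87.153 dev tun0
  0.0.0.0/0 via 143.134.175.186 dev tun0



Longest prefix match for 43.121.189.235:
  /15 154.126.0.0: no
  /10 63.192.0.0: no
  /24 43.121.189.0: MATCH
  /26 158.118.86.128: no
  /17 125.10.0.0: no
  /0 0.0.0.0: MATCH
Selected: next-hop 196.149.134.91 via eth2 (matched /24)


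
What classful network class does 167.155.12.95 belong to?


First octet: 167
Binary: 10100111
10xxxxxx -> Class B (128-191)
Class B, default mask 255.255.0.0 (/16)


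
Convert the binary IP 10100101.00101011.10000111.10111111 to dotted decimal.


10100101 = 165
00101011 = 43
10000111 = 135
10111111 = 191
IP: 165.43.135.191


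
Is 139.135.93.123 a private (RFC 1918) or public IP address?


RFC 1918 private ranges:
  10.0.0.0/8 (10.0.0.0 - 10.255.255.255)
  172.16.0.0/12 (172.16.0.0 - 172.31.255.255)
  192.168.0.0/16 (192.168.0.0 - 192.168.255.255)
Public (not in any RFC 1918 range)


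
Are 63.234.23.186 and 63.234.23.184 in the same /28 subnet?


Mask: 255.255.255.240
63.234.23.186 AND mask = 63.234.23.176
63.234.23.184 AND mask = 63.234.23.176
Yes, same subnet (63.234.23.176)


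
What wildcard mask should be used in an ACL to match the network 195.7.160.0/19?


Subnet mask: 255.255.224.0
Wildcard = 255.255.255.255 - subnet mask
255 - 255 = 0
255 - 255 = 0
255 - 224 = 31
255 - 0 = 255
Wildcard: 0.0.31.255


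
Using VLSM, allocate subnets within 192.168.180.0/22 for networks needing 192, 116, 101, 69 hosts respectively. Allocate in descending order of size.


192 hosts -> /24 (254 usable): 192.168.180.0/24
116 hosts -> /25 (126 usable): 192.168.181.0/25
101 hosts -> /25 (126 usable): 192.168.181.128/25
69 hosts -> /25 (126 usable): 192.168.182.0/25
Allocation: 192.168.180.0/24 (192 hosts, 254 usable); 192.168.181.0/25 (116 hosts, 126 usable); 192.168.181.128/25 (101 hosts, 126 usable); 192.168.182.0/25 (69 hosts, 126 usable)


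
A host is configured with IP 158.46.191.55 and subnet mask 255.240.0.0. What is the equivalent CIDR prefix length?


Binary: 11111111.11110000.00000000.00000000
Count leading 1s
Prefix: /12


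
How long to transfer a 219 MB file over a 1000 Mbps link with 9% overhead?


Effective throughput = 1000 * (1 - 9/100) = 910 Mbps
File size in Mb = 219 * 8 = 1752 Mb
Time = 1752 / 910
Time = 1.9253 seconds


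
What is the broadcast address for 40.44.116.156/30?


Network: 40.44.116.156/30
Host bits = 2
Set all host bits to 1:
Broadcast: 40.44.116.159


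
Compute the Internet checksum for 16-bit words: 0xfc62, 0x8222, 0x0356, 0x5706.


Sum all words (with carry folding):
+ 0xfc62 = 0xfc62
+ 0x8222 = 0x7e85
+ 0x0356 = 0x81db
+ 0x5706 = 0xd8e1
One's complement: ~0xd8e1
Checksum = 0x271e


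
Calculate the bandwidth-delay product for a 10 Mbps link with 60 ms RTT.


BDP = bandwidth * RTT
= 10 Mbps * 60 ms
= 10 * 1e6 * 60 / 1000 bits
= 600000 bits
= 75000 bytes
= 73.2422 KB
BDP = 600000 bits (75000 bytes)


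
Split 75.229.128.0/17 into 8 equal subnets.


New prefix = 17 + 3 = 20
Each subnet has 4096 addresses
  75.229.128.0/20
  75.229.144.0/20
  75.229.160.0/20
  75.229.176.0/20
  75.229.192.0/20
  75.229.208.0/20
  75.229.224.0/20
  75.229.240.0/20
Subnets: 75.229.128.0/20, 75.229.144.0/20, 75.229.160.0/20, 75.229.176.0/20, 75.229.192.0/20, 75.229.208.0/20, 75.229.224.0/20, 75.229.240.0/20


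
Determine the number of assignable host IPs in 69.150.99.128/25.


Host bits = 32 - 25 = 7
Total addresses = 2^7 = 128
Usable = total - 2 (network and broadcast)
Usable hosts: 126


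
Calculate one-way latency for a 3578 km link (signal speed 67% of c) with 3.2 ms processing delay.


Speed = 0.67 * 3e5 km/s = 201000 km/s
Propagation delay = 3578 / 201000 = 0.0178 s = 17.801 ms
Processing delay = 3.2 ms
Total one-way latency = 21.001 ms


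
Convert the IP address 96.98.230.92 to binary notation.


96 = 01100000
98 = 01100010
230 = 11100110
92 = 01011100
Binary: 01100000.01100010.11100110.01011100


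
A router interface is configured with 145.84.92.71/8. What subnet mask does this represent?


/8 means 8 network bits, 24 host bits
Binary: 11111111000000000000000000000000
Mask: 255.0.0.0


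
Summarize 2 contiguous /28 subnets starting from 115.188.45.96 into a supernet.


Original prefix: /28
Number of subnets: 2 = 2^1
New prefix = 28 - 1 = 27
Supernet: 115.188.45.96/27


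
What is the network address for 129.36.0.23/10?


IP:   10000001.00100100.00000000.00010111
Mask: 11111111.11000000.00000000.00000000
AND operation:
Net:  10000001.00000000.00000000.00000000
Network: 129.0.0.0/10


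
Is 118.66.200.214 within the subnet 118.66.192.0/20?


Subnet network: 118.66.192.0
Test IP AND mask: 118.66.192.0
Yes, 118.66.200.214 is in 118.66.192.0/20


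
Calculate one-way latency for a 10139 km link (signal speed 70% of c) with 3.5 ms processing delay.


Speed = 0.7 * 3e5 km/s = 210000 km/s
Propagation delay = 10139 / 210000 = 0.0483 s = 48.281 ms
Processing delay = 3.5 ms
Total one-way latency = 51.781 ms
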